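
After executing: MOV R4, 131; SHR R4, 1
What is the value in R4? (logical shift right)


Register state trace:
  MOV R4, 131  → R4 = 131
  SHR R4, 1  → R4 = 131 >> 1 = 131 // 2^1 = 65
Final: R4 = 65

65


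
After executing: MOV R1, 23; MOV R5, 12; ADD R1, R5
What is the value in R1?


Register state trace:
  MOV R1, 23  → R1 = 23
  MOV R5, 12  → R5 = 12
  ADD R1, R5  → R1 = 23 + 12 = 35
Final: R1 = 35

35


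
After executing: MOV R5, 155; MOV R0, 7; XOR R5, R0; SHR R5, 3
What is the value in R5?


Register state trace:
  MOV R5, 155  → R5 = 155 (0b10011011)
  MOV R0, 7  → R0 = 7 (0b00000111)
  XOR R5, R0  → R5 = 155 XOR 7 = 156 (0b10011100)
  SHR R5, 3  → R5 = 156 >> 3 = 19
Final: R5 = 19

19


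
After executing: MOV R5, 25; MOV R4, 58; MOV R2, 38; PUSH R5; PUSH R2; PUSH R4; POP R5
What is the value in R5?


Stack trace (top is rightmost):
  MOV R5, 25  → R5 = 25
  MOV R4, 58  → R4 = 58
  MOV R2, 38  → R2 = 38
  PUSH R5  → stack: [25]
  PUSH R2  → stack: [25, 38]
  PUSH R4  → stack: [25, 38, 58]
  POP R5  → R5 = 58, stack: [25, 38]
Final: R5 = 58

58


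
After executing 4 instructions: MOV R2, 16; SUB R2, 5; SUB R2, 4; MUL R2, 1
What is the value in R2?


Register state trace:
  MOV R2, 16  → R2 = 16
  SUB R2, 5  → R2 = 16 - 5 = 11
  SUB R2, 4  → R2 = 11 - 4 = 7
  MUL R2, 1  → R2 = 7 * 1 = 7
Final: R2 = 7

7


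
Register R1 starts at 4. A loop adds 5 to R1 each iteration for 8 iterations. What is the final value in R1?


Starting value: R1 = 4
  Iter 1: R1 = 4 + 5 = 9
  Iter 2: R1 = 9 + 5 = 14
  Iter 3: R1 = 14 + 5 = 19
  Iter 4: R1 = 19 + 5 = 24
  Iter 5: R1 = 24 + 5 = 29
  Iter 6: R1 = 29 + 5 = 34
  Iter 7: R1 = 34 + 5 = 39
  Iter 8: R1 = 39 + 5 = 44
Final: R1 = 44

44


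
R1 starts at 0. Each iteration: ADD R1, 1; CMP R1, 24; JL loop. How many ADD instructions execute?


Loop trace (R1 starts at 0, target 24, step 1):
  ADD #1: R1 = 0 + 1 = 1  → 1 < 24, loop
  ADD #2: R1 = 1 + 1 = 2  → 2 < 24, loop
  ADD #3: R1 = 2 + 1 = 3  → 3 < 24, loop
  ADD #4: R1 = 3 + 1 = 4  → 4 < 24, loop
  ADD #5: R1 = 4 + 1 = 5  → 5 < 24, loop
  ADD #6: R1 = 5 + 1 = 6  → 6 < 24, loop
  ADD #7: R1 = 6 + 1 = 7  → 7 < 24, loop
  ADD #8: R1 = 7 + 1 = 8  → 8 < 24, loop
  ADD #9: R1 = 8 + 1 = 9  → 9 < 24, loop
  ADD #10: R1 = 9 + 1 = 10  → 10 < 24, loop
  ADD #11: R1 = 10 + 1 = 11  → 11 < 24, loop
  ADD #12: R1 = 11 + 1 = 12  → 12 < 24, loop
  ADD #13: R1 = 12 + 1 = 13  → 13 < 24, loop
  ADD #14: R1 = 13 + 1 = 14  → 14 < 24, loop
  ADD #15: R1 = 14 + 1 = 15  → 15 < 24, loop
  ADD #16: R1 = 15 + 1 = 16  → 16 < 24, loop
  ADD #17: R1 = 16 + 1 = 17  → 17 < 24, loop
  ADD #18: R1 = 17 + 1 = 18  → 18 < 24, loop
  ADD #19: R1 = 18 + 1 = 19  → 19 < 24, loop
  ADD #20: R1 = 19 + 1 = 20  → 20 < 24, loop
  ADD #21: R1 = 20 + 1 = 21  → 21 < 24, loop
  ADD #22: R1 = 21 + 1 = 22  → 22 < 24, loop
  ADD #23: R1 = 22 + 1 = 23  → 23 < 24, loop
  ADD #24: R1 = 23 + 1 = 24  → 24 >= 24, exit
Total ADD instructions: 24

24


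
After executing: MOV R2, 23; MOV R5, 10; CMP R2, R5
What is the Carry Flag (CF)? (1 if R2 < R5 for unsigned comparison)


Register state trace:
  MOV R2, 23  → R2 = 23
  MOV R5, 10  → R5 = 10
  CMP R2, R5  → unsigned 23 - 10: no borrow
  23 >= 10, so CF = 0
CF = 0

0


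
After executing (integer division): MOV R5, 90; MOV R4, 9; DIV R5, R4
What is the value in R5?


Register state trace:
  MOV R5, 90  → R5 = 90
  MOV R4, 9  → R4 = 9
  DIV R5, R4  → R5 = 90 // 9 = 10
Final: R5 = 10

10


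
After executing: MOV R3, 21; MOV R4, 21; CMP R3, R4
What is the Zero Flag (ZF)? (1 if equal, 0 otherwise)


Register state trace:
  MOV R3, 21  → R3 = 21
  MOV R4, 21  → R4 = 21
  CMP R3, R4  → computes 21 - 21 = 0
  Result is zero, so values are equal
ZF = 1

1


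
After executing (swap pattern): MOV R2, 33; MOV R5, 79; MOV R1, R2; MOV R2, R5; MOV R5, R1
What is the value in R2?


Register state trace (swap pattern):
  MOV R2, 33  → R2 = 33
  MOV R5, 79  → R5 = 79
  MOV R1, R2  → R1 = 33  (save R2)
  MOV R2, R5  → R2 = 79  (R2 gets R5's value)
  MOV R5, R1  → R5 = 33  (R5 gets saved value)
Final: R2 = 79

79


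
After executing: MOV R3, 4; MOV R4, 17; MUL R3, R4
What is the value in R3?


Register state trace:
  MOV R3, 4  → R3 = 4
  MOV R4, 17  → R4 = 17
  MUL R3, R4  → R3 = 4 * 17 = 68
Final: R3 = 68

68


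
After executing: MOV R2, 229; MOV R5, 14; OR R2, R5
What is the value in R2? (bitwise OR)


Register state trace:
  MOV R2, 229  → R2 = 229 (0b11100101)
  MOV R5, 14  → R5 = 14 (0b00001110)
  OR R2, R5   → R2 = 229 OR 14 = 239 (0b11101111)
Final: R2 = 239

239


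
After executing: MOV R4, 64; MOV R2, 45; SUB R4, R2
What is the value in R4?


Register state trace:
  MOV R4, 64  → R4 = 64
  MOV R2, 45  → R2 = 45
  SUB R4, R2  → R4 = 64 - 45 = 19
Final: R4 = 19

19


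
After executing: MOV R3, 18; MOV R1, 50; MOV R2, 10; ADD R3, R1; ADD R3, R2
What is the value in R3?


Register state trace:
  MOV R3, 18  → R3 = 18
  MOV R1, 50  → R1 = 50
  MOV R2, 10  → R2 = 10
  ADD R3, R1  → R3 = 18 + 50 = 68
  ADD R3, R2  → R3 = 68 + 10 = 78
Final: R3 = 78

78


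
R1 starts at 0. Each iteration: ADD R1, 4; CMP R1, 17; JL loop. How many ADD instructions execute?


Loop trace (R1 starts at 0, target 17, step 4):
  ADD #1: R1 = 0 + 4 = 4  → 4 < 17, loop
  ADD #2: R1 = 4 + 4 = 8  → 8 < 17, loop
  ADD #3: R1 = 8 + 4 = 12  → 12 < 17, loop
  ADD #4: R1 = 12 + 4 = 16  → 16 < 17, loop
  ADD #5: R1 = 16 + 4 = 20  → 20 >= 17, exit
Total ADD instructions: 5

5


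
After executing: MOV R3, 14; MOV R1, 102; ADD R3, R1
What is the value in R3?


Register state trace:
  MOV R3, 14  → R3 = 14
  MOV R1, 102  → R1 = 102
  ADD R3, R1  → R3 = 14 + 102 = 116
Final: R3 = 116

116


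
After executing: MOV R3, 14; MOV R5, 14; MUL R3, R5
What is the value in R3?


Register state trace:
  MOV R3, 14  → R3 = 14
  MOV R5, 14  → R5 = 14
  MUL R3, R5  → R3 = 14 * 14 = 196
Final: R3 = 196

196


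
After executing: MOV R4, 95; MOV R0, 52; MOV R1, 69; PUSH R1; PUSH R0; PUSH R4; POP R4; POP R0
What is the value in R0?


Stack trace (top is rightmost):
  MOV R4, 95  → R4 = 95
  MOV R0, 52  → R0 = 52
  MOV R1, 69  → R1 = 69
  PUSH R1  → stack: [69]
  PUSH R0  → stack: [69, 52]
  PUSH R4  → stack: [69, 52, 95]
  POP R4  → R4 = 95, stack: [69, 52]
  POP R0  → R0 = 52, stack: [69]
Final: R0 = 52

52


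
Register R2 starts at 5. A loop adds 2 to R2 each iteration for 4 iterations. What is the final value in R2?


Starting value: R2 = 5
  Iter 1: R2 = 5 + 2 = 7
  Iter 2: R2 = 7 + 2 = 9
  Iter 3: R2 = 9 + 2 = 11
  Iter 4: R2 = 11 + 2 = 13
Final: R2 = 13

13


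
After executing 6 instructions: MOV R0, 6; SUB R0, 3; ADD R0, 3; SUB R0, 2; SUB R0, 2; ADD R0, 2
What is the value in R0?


Register state trace:
  MOV R0, 6  → R0 = 6
  SUB R0, 3  → R0 = 6 - 3 = 3
  ADD R0, 3  → R0 = 3 + 3 = 6
  SUB R0, 2  → R0 = 6 - 2 = 4
  SUB R0, 2  → R0 = 4 - 2 = 2
  ADD R0, 2  → R0 = 2 + 2 = 4
Final: R0 = 4

4


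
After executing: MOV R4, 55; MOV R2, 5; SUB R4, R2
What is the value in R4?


Register state trace:
  MOV R4, 55  → R4 = 55
  MOV R2, 5  → R2 = 5
  SUB R4, R2  → R4 = 55 - 5 = 50
Final: R4 = 50

50


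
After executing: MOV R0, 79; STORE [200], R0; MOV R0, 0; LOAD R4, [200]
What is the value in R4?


Register and memory trace:
  MOV R0, 79  → R0 = 79
  STORE [200], R0  → mem[200] = 79
  MOV R0, 0  → R0 = 0
  LOAD R4, [200]  → R4 = mem[200] = 79
Final: R4 = 79

79


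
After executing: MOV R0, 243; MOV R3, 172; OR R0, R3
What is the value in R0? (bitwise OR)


Register state trace:
  MOV R0, 243  → R0 = 243 (0b11110011)
  MOV R3, 172  → R3 = 172 (0b10101100)
  OR R0, R3   → R0 = 243 OR 172 = 255 (0b11111111)
Final: R0 = 255

255


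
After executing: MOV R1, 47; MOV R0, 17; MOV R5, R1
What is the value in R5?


Register state trace:
  MOV R1, 47  → R1 = 47
  MOV R0, 17  → R0 = 17
  MOV R5, R1  → R5 = 47
Final: R5 = 47

47


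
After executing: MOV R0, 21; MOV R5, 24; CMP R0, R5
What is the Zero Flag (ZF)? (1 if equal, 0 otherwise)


Register state trace:
  MOV R0, 21  → R0 = 21
  MOV R5, 24  → R5 = 24
  CMP R0, R5  → computes 21 - 24 = -3
  Result is nonzero, so values are not equal
ZF = 0

0


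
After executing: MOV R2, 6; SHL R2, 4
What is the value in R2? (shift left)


Register state trace:
  MOV R2, 6  → R2 = 6
  SHL R2, 4  → R2 = 6 << 4 = 6 * 2^4 = 96
Final: R2 = 96

96


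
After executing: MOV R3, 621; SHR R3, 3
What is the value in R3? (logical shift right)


Register state trace:
  MOV R3, 621  → R3 = 621
  SHR R3, 3  → R3 = 621 >> 3 = 621 // 2^3 = 77
Final: R3 = 77

77


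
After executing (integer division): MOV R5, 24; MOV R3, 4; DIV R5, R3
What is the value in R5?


Register state trace:
  MOV R5, 24  → R5 = 24
  MOV R3, 4  → R3 = 4
  DIV R5, R3  → R5 = 24 // 4 = 6
Final: R5 = 6

6


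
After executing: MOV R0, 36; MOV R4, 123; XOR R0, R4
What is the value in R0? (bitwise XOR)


Register state trace:
  MOV R0, 36  → R0 = 36 (0b00100100)
  MOV R4, 123  → R4 = 123 (0b01111011)
  XOR R0, R4  → R0 = 36 XOR 123 = 95 (0b01011111)
Final: R0 = 95

95


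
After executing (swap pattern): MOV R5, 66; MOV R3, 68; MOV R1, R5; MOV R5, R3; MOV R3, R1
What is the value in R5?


Register state trace (swap pattern):
  MOV R5, 66  → R5 = 66
  MOV R3, 68  → R3 = 68
  MOV R1, R5  → R1 = 66  (save R5)
  MOV R5, R3  → R5 = 68  (R5 gets R3's value)
  MOV R3, R1  → R3 = 66  (R3 gets saved value)
Final: R5 = 68

68


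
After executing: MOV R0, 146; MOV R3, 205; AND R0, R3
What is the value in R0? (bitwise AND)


Register state trace:
  MOV R0, 146  → R0 = 146 (0b10010010)
  MOV R3, 205  → R3 = 205 (0b11001101)
  AND R0, R3  → R0 = 146 AND 205 = 128 (0b10000000)
Final: R0 = 128

128


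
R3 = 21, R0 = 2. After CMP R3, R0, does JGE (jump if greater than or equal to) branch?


Trace:
  R3 = 21, R0 = 2
  CMP R3, R0  → compares 21 vs 2
  JGE checks: is 21 greater than or equal to 2?
  21 > 2, so condition is true
Branch taken: Yes

Yes


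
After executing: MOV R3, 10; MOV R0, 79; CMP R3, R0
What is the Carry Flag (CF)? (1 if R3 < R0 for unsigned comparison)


Register state trace:
  MOV R3, 10  → R3 = 10
  MOV R0, 79  → R0 = 79
  CMP R3, R0  → unsigned 10 - 79: borrow occurs
  10 < 79, so CF = 1
CF = 1

1


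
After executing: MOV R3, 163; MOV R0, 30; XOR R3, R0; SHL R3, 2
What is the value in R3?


Register state trace:
  MOV R3, 163  → R3 = 163 (0b10100011)
  MOV R0, 30  → R0 = 30 (0b00011110)
  XOR R3, R0  → R3 = 163 XOR 30 = 189 (0b10111101)
  SHL R3, 2  → R3 = 189 << 2 = 756
Final: R3 = 756

756


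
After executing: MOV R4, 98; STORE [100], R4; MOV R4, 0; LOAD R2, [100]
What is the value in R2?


Register and memory trace:
  MOV R4, 98  → R4 = 98
  STORE [100], R4  → mem[100] = 98
  MOV R4, 0  → R4 = 0
  LOAD R2, [100]  → R2 = mem[100] = 98
Final: R2 = 98

98


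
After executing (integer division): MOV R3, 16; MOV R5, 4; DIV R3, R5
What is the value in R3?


Register state trace:
  MOV R3, 16  → R3 = 16
  MOV R5, 4  → R5 = 4
  DIV R3, R5  → R3 = 16 // 4 = 4
Final: R3 = 4

4


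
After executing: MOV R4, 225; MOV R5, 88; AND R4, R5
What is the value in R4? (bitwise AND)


Register state trace:
  MOV R4, 225  → R4 = 225 (0b11100001)
  MOV R5, 88  → R5 = 88 (0b01011000)
  AND R4, R5  → R4 = 225 AND 88 = 64 (0b01000000)
Final: R4 = 64

64


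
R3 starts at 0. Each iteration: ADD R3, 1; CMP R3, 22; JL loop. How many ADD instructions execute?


Loop trace (R3 starts at 0, target 22, step 1):
  ADD #1: R3 = 0 + 1 = 1  → 1 < 22, loop
  ADD #2: R3 = 1 + 1 = 2  → 2 < 22, loop
  ADD #3: R3 = 2 + 1 = 3  → 3 < 22, loop
  ADD #4: R3 = 3 + 1 = 4  → 4 < 22, loop
  ADD #5: R3 = 4 + 1 = 5  → 5 < 22, loop
  ADD #6: R3 = 5 + 1 = 6  → 6 < 22, loop
  ADD #7: R3 = 6 + 1 = 7  → 7 < 22, loop
  ADD #8: R3 = 7 + 1 = 8  → 8 < 22, loop
  ADD #9: R3 = 8 + 1 = 9  → 9 < 22, loop
  ADD #10: R3 = 9 + 1 = 10  → 10 < 22, loop
  ADD #11: R3 = 10 + 1 = 11  → 11 < 22, loop
  ADD #12: R3 = 11 + 1 = 12  → 12 < 22, loop
  ADD #13: R3 = 12 + 1 = 13  → 13 < 22, loop
  ADD #14: R3 = 13 + 1 = 14  → 14 < 22, loop
  ADD #15: R3 = 14 + 1 = 15  → 15 < 22, loop
  ADD #16: R3 = 15 + 1 = 16  → 16 < 22, loop
  ADD #17: R3 = 16 + 1 = 17  → 17 < 22, loop
  ADD #18: R3 = 17 + 1 = 18  → 18 < 22, loop
  ADD #19: R3 = 18 + 1 = 19  → 19 < 22, loop
  ADD #20: R3 = 19 + 1 = 20  → 20 < 22, loop
  ADD #21: R3 = 20 + 1 = 21  → 21 < 22, loop
  ADD #22: R3 = 21 + 1 = 22  → 22 >= 22, exit
Total ADD instructions: 22

22


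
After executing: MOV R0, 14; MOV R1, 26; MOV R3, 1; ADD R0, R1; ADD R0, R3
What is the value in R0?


Register state trace:
  MOV R0, 14  → R0 = 14
  MOV R1, 26  → R1 = 26
  MOV R3, 1  → R3 = 1
  ADD R0, R1  → R0 = 14 + 26 = 40
  ADD R0, R3  → R0 = 40 + 1 = 41
Final: R0 = 41

41


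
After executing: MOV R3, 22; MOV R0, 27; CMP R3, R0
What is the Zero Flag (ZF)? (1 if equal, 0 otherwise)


Register state trace:
  MOV R3, 22  → R3 = 22
  MOV R0, 27  → R0 = 27
  CMP R3, R0  → computes 22 - 27 = -5
  Result is nonzero, so values are not equal
ZF = 0

0


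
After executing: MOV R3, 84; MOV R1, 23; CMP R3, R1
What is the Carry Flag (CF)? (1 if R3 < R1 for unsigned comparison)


Register state trace:
  MOV R3, 84  → R3 = 84
  MOV R1, 23  → R1 = 23
  CMP R3, R1  → unsigned 84 - 23: no borrow
  84 >= 23, so CF = 0
CF = 0

0


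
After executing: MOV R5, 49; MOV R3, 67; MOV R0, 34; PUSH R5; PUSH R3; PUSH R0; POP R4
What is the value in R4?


Stack trace (top is rightmost):
  MOV R5, 49  → R5 = 49
  MOV R3, 67  → R3 = 67
  MOV R0, 34  → R0 = 34
  PUSH R5  → stack: [49]
  PUSH R3  → stack: [49, 67]
  PUSH R0  → stack: [49, 67, 34]
  POP R4  → R4 = 34, stack: [49, 67]
Final: R4 = 34

34


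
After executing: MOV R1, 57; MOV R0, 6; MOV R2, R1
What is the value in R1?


Register state trace:
  MOV R1, 57  → R1 = 57
  MOV R0, 6  → R0 = 6
  MOV R2, R1  → R2 = 57
Final: R1 = 57

57


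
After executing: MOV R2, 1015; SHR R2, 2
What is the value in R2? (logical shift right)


Register state trace:
  MOV R2, 1015  → R2 = 1015
  SHR R2, 2  → R2 = 1015 >> 2 = 1015 // 2^2 = 253
Final: R2 = 253

253


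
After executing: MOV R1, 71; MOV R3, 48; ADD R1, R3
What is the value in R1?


Register state trace:
  MOV R1, 71  → R1 = 71
  MOV R3, 48  → R3 = 48
  ADD R1, R3  → R1 = 71 + 48 = 119
Final: R1 = 119

119


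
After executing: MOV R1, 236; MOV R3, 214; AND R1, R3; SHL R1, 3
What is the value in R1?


Register state trace:
  MOV R1, 236  → R1 = 236 (0b11101100)
  MOV R3, 214  → R3 = 214 (0b11010110)
  AND R1, R3  → R1 = 236 AND 214 = 196 (0b11000100)
  SHL R1, 3  → R1 = 196 << 3 = 1568
Final: R1 = 1568

1568


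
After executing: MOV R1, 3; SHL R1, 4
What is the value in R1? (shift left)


Register state trace:
  MOV R1, 3  → R1 = 3
  SHL R1, 4  → R1 = 3 << 4 = 3 * 2^4 = 48
Final: R1 = 48

48


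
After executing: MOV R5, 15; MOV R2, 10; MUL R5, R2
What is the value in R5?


Register state trace:
  MOV R5, 15  → R5 = 15
  MOV R2, 10  → R2 = 10
  MUL R5, R2  → R5 = 15 * 10 = 150
Final: R5 = 150

150


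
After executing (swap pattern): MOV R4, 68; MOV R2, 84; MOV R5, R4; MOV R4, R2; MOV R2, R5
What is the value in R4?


Register state trace (swap pattern):
  MOV R4, 68  → R4 = 68
  MOV R2, 84  → R2 = 84
  MOV R5, R4  → R5 = 68  (save R4)
  MOV R4, R2  → R4 = 84  (R4 gets R2's value)
  MOV R2, R5  → R2 = 68  (R2 gets saved value)
Final: R4 = 84

84


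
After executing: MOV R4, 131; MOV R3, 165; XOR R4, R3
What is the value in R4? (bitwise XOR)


Register state trace:
  MOV R4, 131  → R4 = 131 (0b10000011)
  MOV R3, 165  → R3 = 165 (0b10100101)
  XOR R4, R3  → R4 = 131 XOR 165 = 38 (0b00100110)
Final: R4 = 38

38


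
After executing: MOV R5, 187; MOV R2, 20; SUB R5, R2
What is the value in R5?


Register state trace:
  MOV R5, 187  → R5 = 187
  MOV R2, 20  → R2 = 20
  SUB R5, R2  → R5 = 187 - 20 = 167
Final: R5 = 167

167


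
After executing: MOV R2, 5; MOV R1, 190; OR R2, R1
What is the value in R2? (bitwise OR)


Register state trace:
  MOV R2, 5  → R2 = 5 (0b00000101)
  MOV R1, 190  → R1 = 190 (0b10111110)
  OR R2, R1   → R2 = 5 OR 190 = 191 (0b10111111)
Final: R2 = 191

191


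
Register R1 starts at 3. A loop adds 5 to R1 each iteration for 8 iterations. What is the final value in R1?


Starting value: R1 = 3
  Iter 1: R1 = 3 + 5 = 8
  Iter 2: R1 = 8 + 5 = 13
  Iter 3: R1 = 13 + 5 = 18
  Iter 4: R1 = 18 + 5 = 23
  Iter 5: R1 = 23 + 5 = 28
  Iter 6: R1 = 28 + 5 = 33
  Iter 7: R1 = 33 + 5 = 38
  Iter 8: R1 = 38 + 5 = 43
Final: R1 = 43

43


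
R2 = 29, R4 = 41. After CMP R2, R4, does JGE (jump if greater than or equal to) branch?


Trace:
  R2 = 29, R4 = 41
  CMP R2, R4  → compares 29 vs 41
  JGE checks: is 29 greater than or equal to 41?
  29 < 41, so condition is false
Branch taken: No

No


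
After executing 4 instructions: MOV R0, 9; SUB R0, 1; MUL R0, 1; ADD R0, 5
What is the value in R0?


Register state trace:
  MOV R0, 9  → R0 = 9
  SUB R0, 1  → R0 = 9 - 1 = 8
  MUL R0, 1  → R0 = 8 * 1 = 8
  ADD R0, 5  → R0 = 8 + 5 = 13
Final: R0 = 13

13


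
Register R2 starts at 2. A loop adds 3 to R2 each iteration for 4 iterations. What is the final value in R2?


Starting value: R2 = 2
  Iter 1: R2 = 2 + 3 = 5
  Iter 2: R2 = 5 + 3 = 8
  Iter 3: R2 = 8 + 3 = 11
  Iter 4: R2 = 11 + 3 = 14
Final: R2 = 14

14


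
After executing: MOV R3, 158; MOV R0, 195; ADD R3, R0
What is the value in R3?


Register state trace:
  MOV R3, 158  → R3 = 158
  MOV R0, 195  → R0 = 195
  ADD R3, R0  → R3 = 158 + 195 = 353
Final: R3 = 353

353


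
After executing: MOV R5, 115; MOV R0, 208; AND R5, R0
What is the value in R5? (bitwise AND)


Register state trace:
  MOV R5, 115  → R5 = 115 (0b01110011)
  MOV R0, 208  → R0 = 208 (0b11010000)
  AND R5, R0  → R5 = 115 AND 208 = 80 (0b01010000)
Final: R5 = 80

80


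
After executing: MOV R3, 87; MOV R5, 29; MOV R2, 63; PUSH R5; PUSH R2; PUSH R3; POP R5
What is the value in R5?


Stack trace (top is rightmost):
  MOV R3, 87  → R3 = 87
  MOV R5, 29  → R5 = 29
  MOV R2, 63  → R2 = 63
  PUSH R5  → stack: [29]
  PUSH R2  → stack: [29, 63]
  PUSH R3  → stack: [29, 63, 87]
  POP R5  → R5 = 87, stack: [29, 63]
Final: R5 = 87

87


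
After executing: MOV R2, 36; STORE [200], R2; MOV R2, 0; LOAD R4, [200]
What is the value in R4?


Register and memory trace:
  MOV R2, 36  → R2 = 36
  STORE [200], R2  → mem[200] = 36
  MOV R2, 0  → R2 = 0
  LOAD R4, [200]  → R4 = mem[200] = 36
Final: R4 = 36

36


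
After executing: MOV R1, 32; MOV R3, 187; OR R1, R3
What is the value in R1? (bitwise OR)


Register state trace:
  MOV R1, 32  → R1 = 32 (0b00100000)
  MOV R3, 187  → R3 = 187 (0b10111011)
  OR R1, R3   → R1 = 32 OR 187 = 187 (0b10111011)
Final: R1 = 187

187


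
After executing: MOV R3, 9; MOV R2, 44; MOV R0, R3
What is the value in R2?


Register state trace:
  MOV R3, 9  → R3 = 9
  MOV R2, 44  → R2 = 44
  MOV R0, R3  → R0 = 9
Final: R2 = 44

44


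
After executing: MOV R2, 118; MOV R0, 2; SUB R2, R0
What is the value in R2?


Register state trace:
  MOV R2, 118  → R2 = 118
  MOV R0, 2  → R0 = 2
  SUB R2, R0  → R2 = 118 - 2 = 116
Final: R2 = 116

116


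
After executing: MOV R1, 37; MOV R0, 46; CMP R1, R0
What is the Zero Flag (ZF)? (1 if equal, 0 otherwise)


Register state trace:
  MOV R1, 37  → R1 = 37
  MOV R0, 46  → R0 = 46
  CMP R1, R0  → computes 37 - 46 = -9
  Result is nonzero, so values are not equal
ZF = 0

0


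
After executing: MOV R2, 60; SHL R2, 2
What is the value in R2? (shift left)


Register state trace:
  MOV R2, 60  → R2 = 60
  SHL R2, 2  → R2 = 60 << 2 = 60 * 2^2 = 240
Final: R2 = 240

240


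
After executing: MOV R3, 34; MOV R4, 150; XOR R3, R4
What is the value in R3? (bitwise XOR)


Register state trace:
  MOV R3, 34  → R3 = 34 (0b00100010)
  MOV R4, 150  → R4 = 150 (0b10010110)
  XOR R3, R4  → R3 = 34 XOR 150 = 180 (0b10110100)
Final: R3 = 180

180


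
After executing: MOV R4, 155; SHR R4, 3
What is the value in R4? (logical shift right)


Register state trace:
  MOV R4, 155  → R4 = 155
  SHR R4, 3  → R4 = 155 >> 3 = 155 // 2^3 = 19
Final: R4 = 19

19


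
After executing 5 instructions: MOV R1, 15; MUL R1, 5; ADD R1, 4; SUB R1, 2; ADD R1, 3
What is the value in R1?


Register state trace:
  MOV R1, 15  → R1 = 15
  MUL R1, 5  → R1 = 15 * 5 = 75
  ADD R1, 4  → R1 = 75 + 4 = 79
  SUB R1, 2  → R1 = 79 - 2 = 77
  ADD R1, 3  → R1 = 77 + 3 = 80
Final: R1 = 80

80


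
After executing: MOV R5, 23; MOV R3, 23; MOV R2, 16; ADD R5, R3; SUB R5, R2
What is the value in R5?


Register state trace:
  MOV R5, 23  → R5 = 23
  MOV R3, 23  → R3 = 23
  MOV R2, 16  → R2 = 16
  ADD R5, R3  → R5 = 23 + 23 = 46
  SUB R5, R2  → R5 = 46 - 16 = 30
Final: R5 = 30

30


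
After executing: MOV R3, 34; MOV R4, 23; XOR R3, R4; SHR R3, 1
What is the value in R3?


Register state trace:
  MOV R3, 34  → R3 = 34 (0b00100010)
  MOV R4, 23  → R4 = 23 (0b00010111)
  XOR R3, R4  → R3 = 34 XOR 23 = 53 (0b00110101)
  SHR R3, 1  → R3 = 53 >> 1 = 26
Final: R3 = 26

26


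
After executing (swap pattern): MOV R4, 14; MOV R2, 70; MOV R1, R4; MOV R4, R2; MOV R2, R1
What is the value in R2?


Register state trace (swap pattern):
  MOV R4, 14  → R4 = 14
  MOV R2, 70  → R2 = 70
  MOV R1, R4  → R1 = 14  (save R4)
  MOV R4, R2  → R4 = 70  (R4 gets R2's value)
  MOV R2, R1  → R2 = 14  (R2 gets saved value)
Final: R2 = 14

14


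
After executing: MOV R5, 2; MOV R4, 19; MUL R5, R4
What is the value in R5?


Register state trace:
  MOV R5, 2  → R5 = 2
  MOV R4, 19  → R4 = 19
  MUL R5, R4  → R5 = 2 * 19 = 38
Final: R5 = 38

38


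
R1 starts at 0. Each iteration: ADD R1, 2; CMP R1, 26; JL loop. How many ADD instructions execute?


Loop trace (R1 starts at 0, target 26, step 2):
  ADD #1: R1 = 0 + 2 = 2  → 2 < 26, loop
  ADD #2: R1 = 2 + 2 = 4  → 4 < 26, loop
  ADD #3: R1 = 4 + 2 = 6  → 6 < 26, loop
  ADD #4: R1 = 6 + 2 = 8  → 8 < 26, loop
  ADD #5: R1 = 8 + 2 = 10  → 10 < 26, loop
  ADD #6: R1 = 10 + 2 = 12  → 12 < 26, loop
  ADD #7: R1 = 12 + 2 = 14  → 14 < 26, loop
  ADD #8: R1 = 14 + 2 = 16  → 16 < 26, loop
  ADD #9: R1 = 16 + 2 = 18  → 18 < 26, loop
  ADD #10: R1 = 18 + 2 = 20  → 20 < 26, loop
  ADD #11: R1 = 20 + 2 = 22  → 22 < 26, loop
  ADD #12: R1 = 22 + 2 = 24  → 24 < 26, loop
  ADD #13: R1 = 24 + 2 = 26  → 26 >= 26, exit
Total ADD instructions: 13

13


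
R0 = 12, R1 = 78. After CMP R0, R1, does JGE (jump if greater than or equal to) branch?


Trace:
  R0 = 12, R1 = 78
  CMP R0, R1  → compares 12 vs 78
  JGE checks: is 12 greater than or equal to 78?
  12 < 78, so condition is false
Branch taken: No

No


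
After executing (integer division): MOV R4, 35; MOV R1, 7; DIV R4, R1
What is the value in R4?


Register state trace:
  MOV R4, 35  → R4 = 35
  MOV R1, 7  → R1 = 7
  DIV R4, R1  → R4 = 35 // 7 = 5
Final: R4 = 5

5


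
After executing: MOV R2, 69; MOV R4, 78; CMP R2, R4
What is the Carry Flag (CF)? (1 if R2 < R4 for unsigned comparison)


Register state trace:
  MOV R2, 69  → R2 = 69
  MOV R4, 78  → R4 = 78
  CMP R2, R4  → unsigned 69 - 78: borrow occurs
  69 < 78, so CF = 1
CF = 1

1


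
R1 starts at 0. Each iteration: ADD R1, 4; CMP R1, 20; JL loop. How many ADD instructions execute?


Loop trace (R1 starts at 0, target 20, step 4):
  ADD #1: R1 = 0 + 4 = 4  → 4 < 20, loop
  ADD #2: R1 = 4 + 4 = 8  → 8 < 20, loop
  ADD #3: R1 = 8 + 4 = 12  → 12 < 20, loop
  ADD #4: R1 = 12 + 4 = 16  → 16 < 20, loop
  ADD #5: R1 = 16 + 4 = 20  → 20 >= 20, exit
Total ADD instructions: 5

5


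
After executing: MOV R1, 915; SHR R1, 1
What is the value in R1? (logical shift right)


Register state trace:
  MOV R1, 915  → R1 = 915
  SHR R1, 1  → R1 = 915 >> 1 = 915 // 2^1 = 457
Final: R1 = 457

457


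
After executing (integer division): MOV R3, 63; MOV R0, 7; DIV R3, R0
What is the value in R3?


Register state trace:
  MOV R3, 63  → R3 = 63
  MOV R0, 7  → R0 = 7
  DIV R3, R0  → R3 = 63 // 7 = 9
Final: R3 = 9

9


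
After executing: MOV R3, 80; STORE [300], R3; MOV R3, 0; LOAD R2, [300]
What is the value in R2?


Register and memory trace:
  MOV R3, 80  → R3 = 80
  STORE [300], R3  → mem[300] = 80
  MOV R3, 0  → R3 = 0
  LOAD R2, [300]  → R2 = mem[300] = 80
Final: R2 = 80

80


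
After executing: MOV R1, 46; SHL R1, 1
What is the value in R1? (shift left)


Register state trace:
  MOV R1, 46  → R1 = 46
  SHL R1, 1  → R1 = 46 << 1 = 46 * 2^1 = 92
Final: R1 = 92

92


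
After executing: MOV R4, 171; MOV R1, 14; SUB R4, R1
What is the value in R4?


Register state trace:
  MOV R4, 171  → R4 = 171
  MOV R1, 14  → R1 = 14
  SUB R4, R1  → R4 = 171 - 14 = 157
Final: R4 = 157

157


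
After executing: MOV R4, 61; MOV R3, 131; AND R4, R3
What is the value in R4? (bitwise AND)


Register state trace:
  MOV R4, 61  → R4 = 61 (0b00111101)
  MOV R3, 131  → R3 = 131 (0b10000011)
  AND R4, R3  → R4 = 61 AND 131 = 1 (0b00000001)
Final: R4 = 1

1


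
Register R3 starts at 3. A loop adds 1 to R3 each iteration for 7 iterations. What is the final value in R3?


Starting value: R3 = 3
  Iter 1: R3 = 3 + 1 = 4
  Iter 2: R3 = 4 + 1 = 5
  Iter 3: R3 = 5 + 1 = 6
  Iter 4: R3 = 6 + 1 = 7
  Iter 5: R3 = 7 + 1 = 8
  Iter 6: R3 = 8 + 1 = 9
  Iter 7: R3 = 9 + 1 = 10
Final: R3 = 10

10


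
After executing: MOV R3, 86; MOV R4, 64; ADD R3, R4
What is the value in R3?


Register state trace:
  MOV R3, 86  → R3 = 86
  MOV R4, 64  → R4 = 64
  ADD R3, R4  → R3 = 86 + 64 = 150
Final: R3 = 150

150


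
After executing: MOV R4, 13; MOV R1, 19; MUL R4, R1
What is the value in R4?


Register state trace:
  MOV R4, 13  → R4 = 13
  MOV R1, 19  → R1 = 19
  MUL R4, R1  → R4 = 13 * 19 = 247
Final: R4 = 247

247


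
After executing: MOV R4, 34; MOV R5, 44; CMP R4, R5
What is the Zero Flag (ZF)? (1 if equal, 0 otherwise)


Register state trace:
  MOV R4, 34  → R4 = 34
  MOV R5, 44  → R5 = 44
  CMP R4, R5  → computes 34 - 44 = -10
  Result is nonzero, so values are not equal
ZF = 0

0


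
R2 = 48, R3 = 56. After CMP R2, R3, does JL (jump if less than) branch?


Trace:
  R2 = 48, R3 = 56
  CMP R2, R3  → compares 48 vs 56
  JL checks: is 48 less than 56?
  48 < 56, so condition is true
Branch taken: Yes

Yes


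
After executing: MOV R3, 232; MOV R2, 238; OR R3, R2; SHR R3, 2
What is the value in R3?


Register state trace:
  MOV R3, 232  → R3 = 232 (0b11101000)
  MOV R2, 238  → R2 = 238 (0b11101110)
  OR R3, R2  → R3 = 232 OR 238 = 238 (0b11101110)
  SHR R3, 2  → R3 = 238 >> 2 = 59
Final: R3 = 59

59


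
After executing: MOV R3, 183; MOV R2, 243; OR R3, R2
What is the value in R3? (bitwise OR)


Register state trace:
  MOV R3, 183  → R3 = 183 (0b10110111)
  MOV R2, 243  → R2 = 243 (0b11110011)
  OR R3, R2   → R3 = 183 OR 243 = 247 (0b11110111)
Final: R3 = 247

247


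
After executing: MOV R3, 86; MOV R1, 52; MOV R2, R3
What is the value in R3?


Register state trace:
  MOV R3, 86  → R3 = 86
  MOV R1, 52  → R1 = 52
  MOV R2, R3  → R2 = 86
Final: R3 = 86

86


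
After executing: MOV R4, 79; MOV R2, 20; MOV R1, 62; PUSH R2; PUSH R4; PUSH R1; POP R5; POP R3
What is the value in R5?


Stack trace (top is rightmost):
  MOV R4, 79  → R4 = 79
  MOV R2, 20  → R2 = 20
  MOV R1, 62  → R1 = 62
  PUSH R2  → stack: [20]
  PUSH R4  → stack: [20, 79]
  PUSH R1  → stack: [20, 79, 62]
  POP R5  → R5 = 62, stack: [20, 79]
  POP R3  → R3 = 79, stack: [20]
Final: R5 = 62

62


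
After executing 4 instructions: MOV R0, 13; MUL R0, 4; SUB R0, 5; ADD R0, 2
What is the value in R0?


Register state trace:
  MOV R0, 13  → R0 = 13
  MUL R0, 4  → R0 = 13 * 4 = 52
  SUB R0, 5  → R0 = 52 - 5 = 47
  ADD R0, 2  → R0 = 47 + 2 = 49
Final: R0 = 49

49


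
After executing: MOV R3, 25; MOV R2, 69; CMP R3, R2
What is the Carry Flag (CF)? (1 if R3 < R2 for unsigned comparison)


Register state trace:
  MOV R3, 25  → R3 = 25
  MOV R2, 69  → R2 = 69
  CMP R3, R2  → unsigned 25 - 69: borrow occurs
  25 < 69, so CF = 1
CF = 1

1


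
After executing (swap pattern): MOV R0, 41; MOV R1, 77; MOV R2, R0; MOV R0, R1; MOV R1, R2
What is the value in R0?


Register state trace (swap pattern):
  MOV R0, 41  → R0 = 41
  MOV R1, 77  → R1 = 77
  MOV R2, R0  → R2 = 41  (save R0)
  MOV R0, R1  → R0 = 77  (R0 gets R1's value)
  MOV R1, R2  → R1 = 41  (R1 gets saved value)
Final: R0 = 77

77


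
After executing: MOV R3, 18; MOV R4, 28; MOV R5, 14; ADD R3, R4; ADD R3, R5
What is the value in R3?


Register state trace:
  MOV R3, 18  → R3 = 18
  MOV R4, 28  → R4 = 28
  MOV R5, 14  → R5 = 14
  ADD R3, R4  → R3 = 18 + 28 = 46
  ADD R3, R5  → R3 = 46 + 14 = 60
Final: R3 = 60

60


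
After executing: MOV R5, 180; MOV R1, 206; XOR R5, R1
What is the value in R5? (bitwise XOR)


Register state trace:
  MOV R5, 180  → R5 = 180 (0b10110100)
  MOV R1, 206  → R1 = 206 (0b11001110)
  XOR R5, R1  → R5 = 180 XOR 206 = 122 (0b01111010)
Final: R5 = 122

122


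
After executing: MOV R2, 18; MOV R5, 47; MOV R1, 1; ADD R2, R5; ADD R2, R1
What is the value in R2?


Register state trace:
  MOV R2, 18  → R2 = 18
  MOV R5, 47  → R5 = 47
  MOV R1, 1  → R1 = 1
  ADD R2, R5  → R2 = 18 + 47 = 65
  ADD R2, R1  → R2 = 65 + 1 = 66
Final: R2 = 66

66


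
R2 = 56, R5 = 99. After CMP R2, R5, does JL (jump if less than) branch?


Trace:
  R2 = 56, R5 = 99
  CMP R2, R5  → compares 56 vs 99
  JL checks: is 56 less than 99?
  56 < 99, so condition is true
Branch taken: Yes

Yes


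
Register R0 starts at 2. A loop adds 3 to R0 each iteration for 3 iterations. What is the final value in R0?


Starting value: R0 = 2
  Iter 1: R0 = 2 + 3 = 5
  Iter 2: R0 = 5 + 3 = 8
  Iter 3: R0 = 8 + 3 = 11
Final: R0 = 11

11


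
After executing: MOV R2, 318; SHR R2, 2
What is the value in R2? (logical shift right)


Register state trace:
  MOV R2, 318  → R2 = 318
  SHR R2, 2  → R2 = 318 >> 2 = 318 // 2^2 = 79
Final: R2 = 79

79


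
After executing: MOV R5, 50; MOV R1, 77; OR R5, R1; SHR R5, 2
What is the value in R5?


Register state trace:
  MOV R5, 50  → R5 = 50 (0b00110010)
  MOV R1, 77  → R1 = 77 (0b01001101)
  OR R5, R1  → R5 = 50 OR 77 = 127 (0b01111111)
  SHR R5, 2  → R5 = 127 >> 2 = 31
Final: R5 = 31

31


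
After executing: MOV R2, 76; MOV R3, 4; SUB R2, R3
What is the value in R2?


Register state trace:
  MOV R2, 76  → R2 = 76
  MOV R3, 4  → R3 = 4
  SUB R2, R3  → R2 = 76 - 4 = 72
Final: R2 = 72

72


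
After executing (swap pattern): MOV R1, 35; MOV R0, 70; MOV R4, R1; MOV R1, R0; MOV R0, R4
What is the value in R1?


Register state trace (swap pattern):
  MOV R1, 35  → R1 = 35
  MOV R0, 70  → R0 = 70
  MOV R4, R1  → R4 = 35  (save R1)
  MOV R1, R0  → R1 = 70  (R1 gets R0's value)
  MOV R0, R4  → R0 = 35  (R0 gets saved value)
Final: R1 = 70

70


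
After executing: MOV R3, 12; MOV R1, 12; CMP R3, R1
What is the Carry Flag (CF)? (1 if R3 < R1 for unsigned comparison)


Register state trace:
  MOV R3, 12  → R3 = 12
  MOV R1, 12  → R1 = 12
  CMP R3, R1  → unsigned 12 - 12: no borrow
  12 >= 12, so CF = 0
CF = 0

0


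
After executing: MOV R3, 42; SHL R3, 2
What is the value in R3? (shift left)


Register state trace:
  MOV R3, 42  → R3 = 42
  SHL R3, 2  → R3 = 42 << 2 = 42 * 2^2 = 168
Final: R3 = 168

168


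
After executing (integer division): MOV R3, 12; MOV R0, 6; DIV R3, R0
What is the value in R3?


Register state trace:
  MOV R3, 12  → R3 = 12
  MOV R0, 6  → R0 = 6
  DIV R3, R0  → R3 = 12 // 6 = 2
Final: R3 = 2

2


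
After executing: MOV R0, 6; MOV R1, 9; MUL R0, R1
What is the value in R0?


Register state trace:
  MOV R0, 6  → R0 = 6
  MOV R1, 9  → R1 = 9
  MUL R0, R1  → R0 = 6 * 9 = 54
Final: R0 = 54

54


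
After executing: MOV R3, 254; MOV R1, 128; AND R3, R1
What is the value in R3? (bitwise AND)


Register state trace:
  MOV R3, 254  → R3 = 254 (0b11111110)
  MOV R1, 128  → R1 = 128 (0b10000000)
  AND R3, R1  → R3 = 254 AND 128 = 128 (0b10000000)
Final: R3 = 128

128


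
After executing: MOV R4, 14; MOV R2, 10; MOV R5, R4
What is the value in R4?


Register state trace:
  MOV R4, 14  → R4 = 14
  MOV R2, 10  → R2 = 10
  MOV R5, R4  → R5 = 14
Final: R4 = 14

14


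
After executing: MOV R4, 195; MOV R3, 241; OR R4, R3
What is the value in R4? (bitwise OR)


Register state trace:
  MOV R4, 195  → R4 = 195 (0b11000011)
  MOV R3, 241  → R3 = 241 (0b11110001)
  OR R4, R3   → R4 = 195 OR 241 = 243 (0b11110011)
Final: R4 = 243

243


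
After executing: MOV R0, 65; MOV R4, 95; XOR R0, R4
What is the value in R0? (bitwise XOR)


Register state trace:
  MOV R0, 65  → R0 = 65 (0b01000001)
  MOV R4, 95  → R4 = 95 (0b01011111)
  XOR R0, R4  → R0 = 65 XOR 95 = 30 (0b00011110)
Final: R0 = 30

30


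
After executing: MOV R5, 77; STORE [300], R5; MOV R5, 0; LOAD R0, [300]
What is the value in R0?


Register and memory trace:
  MOV R5, 77  → R5 = 77
  STORE [300], R5  → mem[300] = 77
  MOV R5, 0  → R5 = 0
  LOAD R0, [300]  → R0 = mem[300] = 77
Final: R0 = 77

77


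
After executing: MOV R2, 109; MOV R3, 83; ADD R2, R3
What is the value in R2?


Register state trace:
  MOV R2, 109  → R2 = 109
  MOV R3, 83  → R3 = 83
  ADD R2, R3  → R2 = 109 + 83 = 192
Final: R2 = 192

192


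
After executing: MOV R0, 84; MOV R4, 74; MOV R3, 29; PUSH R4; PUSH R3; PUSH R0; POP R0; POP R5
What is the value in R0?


Stack trace (top is rightmost):
  MOV R0, 84  → R0 = 84
  MOV R4, 74  → R4 = 74
  MOV R3, 29  → R3 = 29
  PUSH R4  → stack: [74]
  PUSH R3  → stack: [74, 29]
  PUSH R0  → stack: [74, 29, 84]
  POP R0  → R0 = 84, stack: [74, 29]
  POP R5  → R5 = 29, stack: [74]
Final: R0 = 84

84


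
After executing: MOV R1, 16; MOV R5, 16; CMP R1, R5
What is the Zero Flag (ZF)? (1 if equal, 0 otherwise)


Register state trace:
  MOV R1, 16  → R1 = 16
  MOV R5, 16  → R5 = 16
  CMP R1, R5  → computes 16 - 16 = 0
  Result is zero, so values are equal
ZF = 1

1


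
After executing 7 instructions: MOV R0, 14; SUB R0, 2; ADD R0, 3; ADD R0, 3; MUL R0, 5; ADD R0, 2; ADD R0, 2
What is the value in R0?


Register state trace:
  MOV R0, 14  → R0 = 14
  SUB R0, 2  → R0 = 14 - 2 = 12
  ADD R0, 3  → R0 = 12 + 3 = 15
  ADD R0, 3  → R0 = 15 + 3 = 18
  MUL R0, 5  → R0 = 18 * 5 = 90
  ADD R0, 2  → R0 = 90 + 2 = 92
  ADD R0, 2  → R0 = 92 + 2 = 94
Final: R0 = 94

94


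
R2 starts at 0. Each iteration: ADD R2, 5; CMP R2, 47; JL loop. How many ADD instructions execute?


Loop trace (R2 starts at 0, target 47, step 5):
  ADD #1: R2 = 0 + 5 = 5  → 5 < 47, loop
  ADD #2: R2 = 5 + 5 = 10  → 10 < 47, loop
  ADD #3: R2 = 10 + 5 = 15  → 15 < 47, loop
  ADD #4: R2 = 15 + 5 = 20  → 20 < 47, loop
  ADD #5: R2 = 20 + 5 = 25  → 25 < 47, loop
  ADD #6: R2 = 25 + 5 = 30  → 30 < 47, loop
  ADD #7: R2 = 30 + 5 = 35  → 35 < 47, loop
  ADD #8: R2 = 35 + 5 = 40  → 40 < 47, loop
  ADD #9: R2 = 40 + 5 = 45  → 45 < 47, loop
  ADD #10: R2 = 45 + 5 = 50  → 50 >= 47, exit
Total ADD instructions: 10

10


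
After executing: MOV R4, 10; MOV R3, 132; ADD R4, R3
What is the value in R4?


Register state trace:
  MOV R4, 10  → R4 = 10
  MOV R3, 132  → R3 = 132
  ADD R4, R3  → R4 = 10 + 132 = 142
Final: R4 = 142

142


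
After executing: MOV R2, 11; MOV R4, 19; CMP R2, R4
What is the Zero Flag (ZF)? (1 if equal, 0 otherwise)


Register state trace:
  MOV R2, 11  → R2 = 11
  MOV R4, 19  → R4 = 19
  CMP R2, R4  → computes 11 - 19 = -8
  Result is nonzero, so values are not equal
ZF = 0

0


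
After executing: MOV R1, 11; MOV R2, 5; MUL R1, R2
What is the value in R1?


Register state trace:
  MOV R1, 11  → R1 = 11
  MOV R2, 5  → R2 = 5
  MUL R1, R2  → R1 = 11 * 5 = 55
Final: R1 = 55

55


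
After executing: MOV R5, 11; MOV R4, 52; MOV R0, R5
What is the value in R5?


Register state trace:
  MOV R5, 11  → R5 = 11
  MOV R4, 52  → R4 = 52
  MOV R0, R5  → R0 = 11
Final: R5 = 11

11


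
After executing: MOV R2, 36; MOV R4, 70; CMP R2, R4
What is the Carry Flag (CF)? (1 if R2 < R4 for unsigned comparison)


Register state trace:
  MOV R2, 36  → R2 = 36
  MOV R4, 70  → R4 = 70
  CMP R2, R4  → unsigned 36 - 70: borrow occurs
  36 < 70, so CF = 1
CF = 1

1


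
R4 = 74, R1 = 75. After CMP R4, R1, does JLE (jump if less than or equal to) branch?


Trace:
  R4 = 74, R1 = 75
  CMP R4, R1  → compares 74 vs 75
  JLE checks: is 74 less than or equal to 75?
  74 < 75, so condition is true
Branch taken: Yes

Yes


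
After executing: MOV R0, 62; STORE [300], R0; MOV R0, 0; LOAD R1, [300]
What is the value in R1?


Register and memory trace:
  MOV R0, 62  → R0 = 62
  STORE [300], R0  → mem[300] = 62
  MOV R0, 0  → R0 = 0
  LOAD R1, [300]  → R1 = mem[300] = 62
Final: R1 = 62

62


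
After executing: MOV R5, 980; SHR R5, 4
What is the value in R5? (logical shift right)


Register state trace:
  MOV R5, 980  → R5 = 980
  SHR R5, 4  → R5 = 980 >> 4 = 980 // 2^4 = 61
Final: R5 = 61

61


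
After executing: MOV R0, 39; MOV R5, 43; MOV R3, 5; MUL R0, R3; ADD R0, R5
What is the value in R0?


Register state trace:
  MOV R0, 39  → R0 = 39
  MOV R5, 43  → R5 = 43
  MOV R3, 5  → R3 = 5
  MUL R0, R3  → R0 = 39 * 5 = 195
  ADD R0, R5  → R0 = 195 + 43 = 238
Final: R0 = 238

238


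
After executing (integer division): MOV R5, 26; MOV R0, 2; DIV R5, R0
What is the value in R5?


Register state trace:
  MOV R5, 26  → R5 = 26
  MOV R0, 2  → R0 = 2
  DIV R5, R0  → R5 = 26 // 2 = 13
Final: R5 = 13

13


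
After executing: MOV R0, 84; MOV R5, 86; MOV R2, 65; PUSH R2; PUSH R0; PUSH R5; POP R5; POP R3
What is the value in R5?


Stack trace (top is rightmost):
  MOV R0, 84  → R0 = 84
  MOV R5, 86  → R5 = 86
  MOV R2, 65  → R2 = 65
  PUSH R2  → stack: [65]
  PUSH R0  → stack: [65, 84]
  PUSH R5  → stack: [65, 84, 86]
  POP R5  → R5 = 86, stack: [65, 84]
  POP R3  → R3 = 84, stack: [65]
Final: R5 = 86

86


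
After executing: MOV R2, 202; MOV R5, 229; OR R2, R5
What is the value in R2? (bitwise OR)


Register state trace:
  MOV R2, 202  → R2 = 202 (0b11001010)
  MOV R5, 229  → R5 = 229 (0b11100101)
  OR R2, R5   → R2 = 202 OR 229 = 239 (0b11101111)
Final: R2 = 239

239


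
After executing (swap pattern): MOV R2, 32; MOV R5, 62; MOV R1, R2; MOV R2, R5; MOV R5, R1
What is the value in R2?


Register state trace (swap pattern):
  MOV R2, 32  → R2 = 32
  MOV R5, 62  → R5 = 62
  MOV R1, R2  → R1 = 32  (save R2)
  MOV R2, R5  → R2 = 62  (R2 gets R5's value)
  MOV R5, R1  → R5 = 32  (R5 gets saved value)
Final: R2 = 62

62


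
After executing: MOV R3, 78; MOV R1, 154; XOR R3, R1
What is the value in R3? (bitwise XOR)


Register state trace:
  MOV R3, 78  → R3 = 78 (0b01001110)
  MOV R1, 154  → R1 = 154 (0b10011010)
  XOR R3, R1  → R3 = 78 XOR 154 = 212 (0b11010100)
Final: R3 = 212

212


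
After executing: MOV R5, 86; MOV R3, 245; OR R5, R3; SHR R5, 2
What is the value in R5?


Register state trace:
  MOV R5, 86  → R5 = 86 (0b01010110)
  MOV R3, 245  → R3 = 245 (0b11110101)
  OR R5, R3  → R5 = 86 OR 245 = 247 (0b11110111)
  SHR R5, 2  → R5 = 247 >> 2 = 61
Final: R5 = 61

61
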